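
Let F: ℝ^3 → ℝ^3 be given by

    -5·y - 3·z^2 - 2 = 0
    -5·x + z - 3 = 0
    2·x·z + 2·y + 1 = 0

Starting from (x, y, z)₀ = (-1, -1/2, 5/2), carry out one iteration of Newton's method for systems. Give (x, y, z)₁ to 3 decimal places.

At (-1, -1/2, 5/2): F = (-18.250, 4.500, -5.000).
Jacobian J = [[0, -5, -6·z], [-5, 0, 1], [2·z, 2, 2·x]].
At the point, J = [[0.000, -5.000, -15.000], [-5.000, 0.000, 1.000], [5.000, 2.000, -2.000]] (det J = 175.000).
Solving J·Δ = −F gives Δ = (0.677, -0.307, -1.114).
Then the next iterate is (x, y, z)₁ = (-0.323, -0.807, 1.386).

(-0.323, -0.807, 1.386)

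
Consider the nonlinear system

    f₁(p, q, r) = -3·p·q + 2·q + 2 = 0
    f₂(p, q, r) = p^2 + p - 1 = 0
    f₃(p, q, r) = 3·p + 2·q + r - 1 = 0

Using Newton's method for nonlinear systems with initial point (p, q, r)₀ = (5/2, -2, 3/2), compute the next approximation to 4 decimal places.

At (5/2, -2, 3/2): F = (13.0000, 7.7500, 4.0000).
Jacobian J = [[-3·q, -3·p + 2, 0], [2·p + 1, 0, 0], [3, 2, 1]].
At the point, J = [[6.0000, -5.5000, 0.0000], [6.0000, 0.0000, 0.0000], [3.0000, 2.0000, 1.0000]] (det J = 33.0000).
Solving J·Δ = −F gives Δ = (-1.2917, 0.9545, -2.0341).
Then the next iterate is (p, q, r)₁ = (1.2083, -1.0455, -0.5341).

(1.2083, -1.0455, -0.5341)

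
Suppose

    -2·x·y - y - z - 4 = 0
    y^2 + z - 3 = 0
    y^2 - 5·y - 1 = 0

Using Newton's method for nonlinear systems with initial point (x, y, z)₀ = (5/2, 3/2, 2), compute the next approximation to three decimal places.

(1.042, -1.625, 10.125)

At (5/2, 3/2, 2): F = (-15.000, 1.250, -6.250).
Jacobian J = [[-2·y, -2·x - 1, -1], [0, 2·y, 1], [0, 2·y - 5, 0]].
At the point, J = [[-3.000, -6.000, -1.000], [0.000, 3.000, 1.000], [0.000, -2.000, 0.000]] (det J = -6.000).
Solving J·Δ = −F gives Δ = (-1.458, -3.125, 8.125).
Then the next iterate is (x, y, z)₁ = (1.042, -1.625, 10.125).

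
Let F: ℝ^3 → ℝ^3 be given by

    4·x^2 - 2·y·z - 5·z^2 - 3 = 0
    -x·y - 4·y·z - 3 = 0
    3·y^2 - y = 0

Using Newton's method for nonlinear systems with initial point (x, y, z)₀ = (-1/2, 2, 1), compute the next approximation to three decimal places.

(5.000, 1.091, -1.227)

At (-1/2, 2, 1): F = (-11.000, -10.000, 10.000).
Jacobian J = [[8·x, -2·z, -2·y - 10·z], [-y, -x - 4·z, -4·y], [0, 6·y - 1, 0]].
At the point, J = [[-4.000, -2.000, -14.000], [-2.000, -3.500, -8.000], [0.000, 11.000, 0.000]] (det J = -44.000).
Solving J·Δ = −F gives Δ = (5.500, -0.909, -2.227).
Then the next iterate is (x, y, z)₁ = (5.000, 1.091, -1.227).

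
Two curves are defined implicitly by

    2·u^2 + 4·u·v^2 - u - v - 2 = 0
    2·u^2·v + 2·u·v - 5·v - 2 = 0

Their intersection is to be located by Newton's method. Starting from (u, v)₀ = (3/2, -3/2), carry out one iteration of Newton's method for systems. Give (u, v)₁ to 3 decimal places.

At (3/2, -3/2): F = (16.000, -5.750).
Jacobian J = [[4·u + 4·v^2 - 1, 8·u·v - 1], [4·u·v + 2·v, 2·u^2 + 2·u - 5]].
At the point, J = [[14.000, -19.000], [-12.000, 2.500]] (det J = -193.000).
Solving J·Δ = −F gives Δ = (-0.359, 0.578).
Then the next iterate is (u, v)₁ = (1.141, -0.922).

(1.141, -0.922)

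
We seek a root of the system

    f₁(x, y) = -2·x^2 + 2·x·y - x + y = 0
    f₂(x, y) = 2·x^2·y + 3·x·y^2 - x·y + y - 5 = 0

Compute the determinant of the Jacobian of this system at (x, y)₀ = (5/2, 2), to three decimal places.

-467.000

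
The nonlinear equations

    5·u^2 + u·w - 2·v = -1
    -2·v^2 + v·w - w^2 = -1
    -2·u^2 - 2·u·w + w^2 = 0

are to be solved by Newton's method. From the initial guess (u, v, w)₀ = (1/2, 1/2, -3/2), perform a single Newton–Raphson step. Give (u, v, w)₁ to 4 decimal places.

(0.2729, 0.5414, -0.7443)

At (1/2, 1/2, -3/2): F = (0.5000, -2.5000, 3.2500).
Jacobian J = [[10·u + w, -2, u], [0, -4·v + w, v - 2·w], [-4·u - 2·w, 0, -2·u + 2·w]].
At the point, J = [[3.5000, -2.0000, 0.5000], [0.0000, -3.5000, 3.5000], [1.0000, 0.0000, -4.0000]] (det J = 43.7500).
Solving J·Δ = −F gives Δ = (-0.2271, 0.0414, 0.7557).
Then the next iterate is (u, v, w)₁ = (0.2729, 0.5414, -0.7443).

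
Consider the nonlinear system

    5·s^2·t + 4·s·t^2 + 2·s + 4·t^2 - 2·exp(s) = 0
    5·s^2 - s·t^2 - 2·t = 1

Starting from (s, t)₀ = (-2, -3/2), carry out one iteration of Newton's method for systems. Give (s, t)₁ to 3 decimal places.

At (-2, -3/2): F = (-43.27067, 26.500).
Jacobian J = [[10·s·t + 4·t^2 - 2·exp(s) + 2, 5·s^2 + 8·s·t + 8·t], [10·s - t^2, -2·s·t - 2]].
At the point, J = [[40.72933, 32.000], [-22.250, -8.000]] (det J = 386.16536).
Solving J·Δ = −F gives Δ = (1.300, -0.302).
Then the next iterate is (s, t)₁ = (-0.700, -1.802).

(-0.700, -1.802)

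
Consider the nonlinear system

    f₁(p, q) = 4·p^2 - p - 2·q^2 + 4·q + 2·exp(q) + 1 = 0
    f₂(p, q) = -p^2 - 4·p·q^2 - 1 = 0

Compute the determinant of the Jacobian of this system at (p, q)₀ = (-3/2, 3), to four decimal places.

593.6454

J = [[8·p - 1, -4·q + 2·exp(q) + 4], [-2·p - 4·q^2, -8·p·q]].
At the point, J = [[-13.0000, 32.171074], [-33.0000, 36.0000]].
det J = 593.6454.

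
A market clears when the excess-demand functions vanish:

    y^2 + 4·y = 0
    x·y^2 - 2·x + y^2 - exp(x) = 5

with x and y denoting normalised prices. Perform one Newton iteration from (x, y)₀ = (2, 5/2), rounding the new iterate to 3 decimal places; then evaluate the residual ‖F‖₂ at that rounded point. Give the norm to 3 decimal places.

5.475

At (2, 5/2): F = (16.250, 2.36094).
Jacobian J = [[0, 2·y + 4], [y^2 - exp(x) - 2, 2·x·y + 2·y]].
At the point, J = [[0.000, 9.000], [-3.13906, 15.000]] (det J = 28.25150).
Solving J·Δ = −F gives Δ = (-7.876, -1.806).
Then the next iterate is (x, y)₁ = (-5.876, 0.694).
Re-evaluating at (-5.876, 0.694): F = (3.25764, 4.40074), so ‖F‖₂ = 5.475.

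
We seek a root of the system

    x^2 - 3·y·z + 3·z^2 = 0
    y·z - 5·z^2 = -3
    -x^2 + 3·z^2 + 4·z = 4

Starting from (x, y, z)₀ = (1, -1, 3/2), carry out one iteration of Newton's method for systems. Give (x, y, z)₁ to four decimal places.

(2.2609, 1.2101, 1.0978)

At (1, -1, 3/2): F = (12.2500, -9.7500, 7.7500).
Jacobian J = [[2·x, -3·z, -3·y + 6·z], [0, z, y - 10·z], [-2·x, 0, 6·z + 4]].
At the point, J = [[2.0000, -4.5000, 12.0000], [0.0000, 1.5000, -16.0000], [-2.0000, 0.0000, 13.0000]] (det J = -69.0000).
Solving J·Δ = −F gives Δ = (1.2609, 2.2101, -0.4022).
Then the next iterate is (x, y, z)₁ = (2.2609, 1.2101, 1.0978).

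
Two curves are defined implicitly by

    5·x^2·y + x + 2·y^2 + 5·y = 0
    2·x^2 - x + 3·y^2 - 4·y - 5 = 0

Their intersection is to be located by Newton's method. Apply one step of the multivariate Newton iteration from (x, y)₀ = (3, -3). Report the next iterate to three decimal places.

(2.366, -1.090)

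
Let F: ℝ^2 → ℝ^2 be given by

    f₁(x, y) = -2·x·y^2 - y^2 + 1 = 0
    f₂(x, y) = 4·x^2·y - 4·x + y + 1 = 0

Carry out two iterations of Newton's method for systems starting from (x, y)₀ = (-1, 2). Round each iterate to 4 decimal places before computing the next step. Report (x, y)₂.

(0.1849, 0.4838)

At (-1, 2): F = (5.0000, 15.0000).
Jacobian J = [[-2·y^2, -4·x·y - 2·y], [8·x·y - 4, 4·x^2 + 1]].
At the point, J = [[-8.0000, 4.0000], [-20.0000, 5.0000]] (det J = 40.0000).
Solving J·Δ = −F gives Δ = (0.8750, 0.5000).
Then the next iterate is (x, y)₁ = (-0.1250, 2.5000).
Round to (-0.1250, 2.5000) and repeat: F = (-3.6875, 4.156250), J = [[-12.5000, -3.7500], [-6.5000, 1.0625]].
Δ = (0.3099, -2.0162), so (x, y)₂ = (0.1849, 0.4838).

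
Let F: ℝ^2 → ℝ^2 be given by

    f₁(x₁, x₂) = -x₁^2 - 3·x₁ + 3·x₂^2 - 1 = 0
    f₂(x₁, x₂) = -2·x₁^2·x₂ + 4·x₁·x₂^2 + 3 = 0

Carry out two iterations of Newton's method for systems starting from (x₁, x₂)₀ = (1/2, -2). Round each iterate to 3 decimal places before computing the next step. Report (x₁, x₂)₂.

At (1/2, -2): F = (9.250, 12.000).
Jacobian J = [[-2·x₁ - 3, 6·x₂], [-4·x₁·x₂ + 4·x₂^2, -2·x₁^2 + 8·x₁·x₂]].
At the point, J = [[-4.000, -12.000], [20.000, -8.500]] (det J = 274.000).
Solving J·Δ = −F gives Δ = (-0.239, 0.850).
Then the next iterate is (x₁, x₂)₁ = (0.261, -1.150).
Round to (0.261, -1.150) and repeat: F = (2.11638, 4.53737), J = [[-3.522, -6.900], [6.49060, -2.53744]].
Δ = (-0.483, 0.553), so (x₁, x₂)₂ = (-0.222, -0.597).

(-0.222, -0.597)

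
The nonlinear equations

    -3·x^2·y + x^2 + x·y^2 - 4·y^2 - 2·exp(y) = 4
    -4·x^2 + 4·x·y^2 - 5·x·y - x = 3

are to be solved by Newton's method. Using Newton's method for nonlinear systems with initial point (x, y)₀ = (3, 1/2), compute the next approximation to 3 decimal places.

(1.272, 0.267)

At (3, 1/2): F = (-12.04744, -46.500).
Jacobian J = [[-6·x·y + 2·x + y^2, -3·x^2 + 2·x·y - 8·y - 2·exp(y)], [-8·x + 4·y^2 - 5·y - 1, 8·x·y - 5·x]].
At the point, J = [[-2.750, -31.29744], [-26.500, -3.000]] (det J = -821.13223).
Solving J·Δ = −F gives Δ = (-1.728, -0.233).
Then the next iterate is (x, y)₁ = (1.272, 0.267).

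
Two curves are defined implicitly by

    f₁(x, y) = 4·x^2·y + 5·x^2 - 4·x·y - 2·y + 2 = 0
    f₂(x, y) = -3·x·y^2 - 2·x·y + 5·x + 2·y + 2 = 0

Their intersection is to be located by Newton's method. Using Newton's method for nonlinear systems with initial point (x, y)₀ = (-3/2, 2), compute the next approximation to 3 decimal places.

(-0.849, 1.333)

At (-3/2, 2): F = (39.250, 22.500).
Jacobian J = [[8·x·y + 10·x - 4·y, 4·x^2 - 4·x - 2], [-3·y^2 - 2·y + 5, -6·x·y - 2·x + 2]].
At the point, J = [[-47.000, 13.000], [-11.000, 23.000]] (det J = -938.000).
Solving J·Δ = −F gives Δ = (0.651, -0.667).
Then the next iterate is (x, y)₁ = (-0.849, 1.333).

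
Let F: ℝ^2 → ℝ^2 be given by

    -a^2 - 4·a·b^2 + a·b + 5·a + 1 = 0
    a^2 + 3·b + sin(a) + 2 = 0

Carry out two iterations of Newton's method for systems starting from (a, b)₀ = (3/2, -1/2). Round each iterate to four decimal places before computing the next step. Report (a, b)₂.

(0.7335, -1.0691)

At (3/2, -1/2): F = (4.0000, 3.747495).
Jacobian J = [[-2·a - 4·b^2 + b + 5, -8·a·b + a], [2·a + cos(a), 3]].
At the point, J = [[0.5000, 7.5000], [3.070737, 3.0000]] (det J = -21.530529).
Solving J·Δ = −F gives Δ = (-0.7481, -0.4835).
Then the next iterate is (a, b)₁ = (0.7519, -0.9835).
Round to (0.7519, -0.9835) and repeat: F = (0.545485, 0.297881), J = [[-1.356389, 6.667849], [2.234192, 3.0000]].
Δ = (-0.0184, -0.0856), so (a, b)₂ = (0.7335, -1.0691).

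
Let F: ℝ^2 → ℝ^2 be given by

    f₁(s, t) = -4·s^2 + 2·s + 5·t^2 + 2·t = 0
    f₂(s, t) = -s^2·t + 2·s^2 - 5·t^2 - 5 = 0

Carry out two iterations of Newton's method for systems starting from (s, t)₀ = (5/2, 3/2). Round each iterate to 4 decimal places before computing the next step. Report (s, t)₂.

At (5/2, 3/2): F = (-5.7500, -13.1250).
Jacobian J = [[-8·s + 2, 10·t + 2], [-2·s·t + 4·s, -s^2 - 10·t]].
At the point, J = [[-18.0000, 17.0000], [2.5000, -21.2500]] (det J = 340.0000).
Solving J·Δ = −F gives Δ = (-1.0156, -0.7371).
Then the next iterate is (s, t)₁ = (1.4844, 0.7629).
Round to (1.4844, 0.7629) and repeat: F = (-1.409091, -5.184202), J = [[-9.8752, 9.6290], [3.672702, -9.832443]].
Δ = (-1.0331, -0.9131), so (s, t)₂ = (0.4513, -0.1502).

(0.4513, -0.1502)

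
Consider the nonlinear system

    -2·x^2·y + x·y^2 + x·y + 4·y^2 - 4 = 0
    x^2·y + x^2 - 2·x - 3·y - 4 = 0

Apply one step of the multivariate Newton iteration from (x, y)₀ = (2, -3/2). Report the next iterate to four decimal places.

(0.6366, -1.4535)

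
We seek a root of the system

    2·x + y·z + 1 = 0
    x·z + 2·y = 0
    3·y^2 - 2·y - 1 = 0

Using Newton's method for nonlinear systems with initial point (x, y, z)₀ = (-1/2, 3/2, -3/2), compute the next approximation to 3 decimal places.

(2.393, 1.107, -4.250)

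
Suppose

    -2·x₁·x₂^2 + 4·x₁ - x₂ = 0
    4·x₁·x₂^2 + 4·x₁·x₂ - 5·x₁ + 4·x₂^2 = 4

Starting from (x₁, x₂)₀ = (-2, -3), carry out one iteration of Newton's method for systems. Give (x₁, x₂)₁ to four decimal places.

(-3.3785, -0.9880)

At (-2, -3): F = (31.0000, -6.0000).
Jacobian J = [[-2·x₂^2 + 4, -4·x₁·x₂ - 1], [4·x₂^2 + 4·x₂ - 5, 8·x₁·x₂ + 4·x₁ + 8·x₂]].
At the point, J = [[-14.0000, -25.0000], [19.0000, 16.0000]] (det J = 251.0000).
Solving J·Δ = −F gives Δ = (-1.3785, 2.0120).
Then the next iterate is (x₁, x₂)₁ = (-3.3785, -0.9880).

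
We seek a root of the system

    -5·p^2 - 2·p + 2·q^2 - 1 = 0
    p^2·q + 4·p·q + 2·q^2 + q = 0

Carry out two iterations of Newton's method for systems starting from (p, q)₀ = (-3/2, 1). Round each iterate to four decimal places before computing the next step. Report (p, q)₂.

At (-3/2, 1): F = (-7.2500, -0.7500).
Jacobian J = [[-10·p - 2, 4·q], [2·p·q + 4·q, p^2 + 4·p + 4·q + 1]].
At the point, J = [[13.0000, 4.0000], [1.0000, 1.2500]] (det J = 12.2500).
Solving J·Δ = −F gives Δ = (0.4949, 0.2041).
Then the next iterate is (p, q)₁ = (-1.0051, 1.2041).
Round to (-1.0051, 1.2041) and repeat: F = (-1.141216, 0.479263), J = [[8.0510, 4.8164], [2.395918, 2.806226]].
Δ = (0.4986, -0.5965), so (p, q)₂ = (-0.5065, 0.6076).

(-0.5065, 0.6076)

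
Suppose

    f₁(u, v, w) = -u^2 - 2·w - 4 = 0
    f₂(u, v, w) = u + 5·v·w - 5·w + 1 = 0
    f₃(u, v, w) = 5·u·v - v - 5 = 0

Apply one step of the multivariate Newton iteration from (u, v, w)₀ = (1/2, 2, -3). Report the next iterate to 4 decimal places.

(0.7957, 1.3621, -2.2728)

At (1/2, 2, -3): F = (1.7500, -13.5000, -2.0000).
Jacobian J = [[-2·u, 0, -2], [1, 5·w, 5·v - 5], [5·v, 5·u - 1, 0]].
At the point, J = [[-1.0000, 0.0000, -2.0000], [1.0000, -15.0000, 5.0000], [10.0000, 1.5000, 0.0000]] (det J = -295.5000).
Solving J·Δ = −F gives Δ = (0.2957, -0.6379, 0.7272).
Then the next iterate is (u, v, w)₁ = (0.7957, 1.3621, -2.2728).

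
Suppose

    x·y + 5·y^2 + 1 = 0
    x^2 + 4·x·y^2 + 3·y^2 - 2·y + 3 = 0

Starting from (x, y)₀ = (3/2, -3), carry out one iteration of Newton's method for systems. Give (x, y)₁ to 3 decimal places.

(1.262, -1.519)

At (3/2, -3): F = (41.500, 92.250).
Jacobian J = [[y, x + 10·y], [2·x + 4·y^2, 8·x·y + 6·y - 2]].
At the point, J = [[-3.000, -28.500], [39.000, -56.000]] (det J = 1279.500).
Solving J·Δ = −F gives Δ = (-0.238, 1.481).
Then the next iterate is (x, y)₁ = (1.262, -1.519).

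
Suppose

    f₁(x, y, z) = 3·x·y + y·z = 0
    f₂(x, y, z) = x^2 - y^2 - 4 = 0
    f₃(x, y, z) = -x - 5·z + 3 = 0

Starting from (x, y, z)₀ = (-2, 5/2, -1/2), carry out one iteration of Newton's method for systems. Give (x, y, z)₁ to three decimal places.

(-1.641, 0.963, 0.928)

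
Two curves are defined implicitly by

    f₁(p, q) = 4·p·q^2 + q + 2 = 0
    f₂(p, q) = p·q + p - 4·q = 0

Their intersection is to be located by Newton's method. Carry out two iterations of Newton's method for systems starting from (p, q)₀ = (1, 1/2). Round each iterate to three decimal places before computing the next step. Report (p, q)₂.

(-8.356, -2.112)

At (1, 1/2): F = (3.500, -0.500).
Jacobian J = [[4·q^2, 8·p·q + 1], [q + 1, p - 4]].
At the point, J = [[1.000, 5.000], [1.500, -3.000]] (det J = -10.500).
Solving J·Δ = −F gives Δ = (-0.762, -0.548).
Then the next iterate is (p, q)₁ = (0.238, -0.048).
Round to (0.238, -0.048) and repeat: F = (1.95419, 0.41858), J = [[0.00922, 0.90861], [0.952, -3.762]].
Δ = (-8.594, -2.064), so (p, q)₂ = (-8.356, -2.112).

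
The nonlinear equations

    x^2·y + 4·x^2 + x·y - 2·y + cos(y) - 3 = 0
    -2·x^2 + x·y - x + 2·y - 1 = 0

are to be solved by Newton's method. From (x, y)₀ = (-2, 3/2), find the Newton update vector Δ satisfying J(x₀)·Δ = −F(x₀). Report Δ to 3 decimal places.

At (-2, 3/2): F = (13.07074, -7.000).
Jacobian J = [[2·x·y + 8·x + y, x^2 + x - sin(y) - 2], [-4·x + y - 1, x + 2]].
At the point, J = [[-20.500, -0.99749], [8.500, 0.000]] (det J = 8.47871).
Solving J·Δ = −F gives Δ = (0.824, -3.821).

(0.824, -3.821)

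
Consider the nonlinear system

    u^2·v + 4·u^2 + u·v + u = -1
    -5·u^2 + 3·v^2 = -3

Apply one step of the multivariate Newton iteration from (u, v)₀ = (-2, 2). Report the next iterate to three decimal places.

At (-2, 2): F = (19.000, -5.000).
Jacobian J = [[2·u·v + 8·u + v + 1, u^2 + u], [-10·u, 6·v]].
At the point, J = [[-21.000, 2.000], [20.000, 12.000]] (det J = -292.000).
Solving J·Δ = −F gives Δ = (0.815, -0.942).
Then the next iterate is (u, v)₁ = (-1.185, 1.058).

(-1.185, 1.058)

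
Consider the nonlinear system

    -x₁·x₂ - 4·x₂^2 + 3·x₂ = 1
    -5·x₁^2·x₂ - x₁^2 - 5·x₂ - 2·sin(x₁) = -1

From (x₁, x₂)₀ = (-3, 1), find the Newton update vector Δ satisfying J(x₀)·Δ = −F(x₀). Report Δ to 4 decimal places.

At (-3, 1): F = (1.0000, -57.717760).
Jacobian J = [[-x₂, -x₁ - 8·x₂ + 3], [-10·x₁·x₂ - 2·x₁ - 2·cos(x₁), -5·x₁^2 - 5]].
At the point, J = [[-1.0000, -2.0000], [37.979985, -50.0000]] (det J = 125.959970).
Solving J·Δ = −F gives Δ = (1.3134, -0.1567).

(1.3134, -0.1567)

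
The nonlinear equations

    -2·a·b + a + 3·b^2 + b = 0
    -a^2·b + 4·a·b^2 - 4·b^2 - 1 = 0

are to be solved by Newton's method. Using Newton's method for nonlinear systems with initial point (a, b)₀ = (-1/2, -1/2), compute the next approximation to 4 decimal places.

(0.0573, -0.1354)

At (-1/2, -1/2): F = (-0.7500, -2.3750).
Jacobian J = [[-2·b + 1, -2·a + 6·b + 1], [-2·a·b + 4·b^2, -a^2 + 8·a·b - 8·b]].
At the point, J = [[2.0000, -1.0000], [0.5000, 5.7500]] (det J = 12.0000).
Solving J·Δ = −F gives Δ = (0.5573, 0.3646).
Then the next iterate is (a, b)₁ = (0.0573, -0.1354).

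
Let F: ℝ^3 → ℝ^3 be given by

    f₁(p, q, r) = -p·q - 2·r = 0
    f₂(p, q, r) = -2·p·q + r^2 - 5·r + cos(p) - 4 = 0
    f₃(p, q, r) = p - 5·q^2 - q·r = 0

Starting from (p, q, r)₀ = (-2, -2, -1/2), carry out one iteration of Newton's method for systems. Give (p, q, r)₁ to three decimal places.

(-5.613, -0.363, -3.976)

At (-2, -2, -1/2): F = (-3.000, -9.66615, -23.000).
Jacobian J = [[-q, -p, -2], [-2·q - sin(p), -2·p, 2·r - 5], [1, -10·q - r, -q]].
At the point, J = [[2.000, 2.000, -2.000], [4.90930, 4.000, -6.000], [1.000, 20.500, 2.000]] (det J = 37.08162).
Solving J·Δ = −F gives Δ = (-3.613, 1.637, -3.476).
Then the next iterate is (p, q, r)₁ = (-5.613, -0.363, -3.976).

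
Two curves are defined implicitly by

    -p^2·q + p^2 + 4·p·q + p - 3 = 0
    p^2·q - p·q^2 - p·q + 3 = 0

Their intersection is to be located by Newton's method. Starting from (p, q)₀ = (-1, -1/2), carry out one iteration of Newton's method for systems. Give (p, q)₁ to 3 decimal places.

(-5.778, 3.222)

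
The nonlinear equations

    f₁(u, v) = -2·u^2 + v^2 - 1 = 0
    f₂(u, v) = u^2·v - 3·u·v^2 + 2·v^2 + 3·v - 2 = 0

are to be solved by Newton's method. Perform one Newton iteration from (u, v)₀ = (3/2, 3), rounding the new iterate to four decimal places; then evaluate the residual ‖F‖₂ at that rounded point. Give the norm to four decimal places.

2.2113

At (3/2, 3): F = (3.5000, -8.7500).
Jacobian J = [[-4·u, 2·v], [2·u·v - 3·v^2, u^2 - 6·u·v + 4·v + 3]].
At the point, J = [[-6.0000, 6.0000], [-18.0000, -9.7500]] (det J = 166.5000).
Solving J·Δ = −F gives Δ = (-0.1104, -0.6937).
Then the next iterate is (u, v)₁ = (1.3896, 2.3063).
Re-evaluating at (1.3896, 2.3063): F = (0.457043, -2.163552), so ‖F‖₂ = 2.2113.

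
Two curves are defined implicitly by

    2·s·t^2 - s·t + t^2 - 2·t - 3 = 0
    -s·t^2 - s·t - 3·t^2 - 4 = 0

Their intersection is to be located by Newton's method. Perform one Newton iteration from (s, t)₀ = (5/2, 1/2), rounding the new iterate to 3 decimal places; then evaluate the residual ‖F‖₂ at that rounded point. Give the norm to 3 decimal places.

615.020

At (5/2, 1/2): F = (-3.750, -6.625).
Jacobian J = [[2·t^2 - t, 4·s·t - s + 2·t - 2], [-t^2 - t, -2·s·t - s - 6·t]].
At the point, J = [[0.000, 1.500], [-0.750, -8.000]] (det J = 1.125).
Solving J·Δ = −F gives Δ = (-35.500, 2.500).
Then the next iterate is (s, t)₁ = (-33.000, 3.000).
Re-evaluating at (-33.000, 3.000): F = (-495.000, 365.000), so ‖F‖₂ = 615.020.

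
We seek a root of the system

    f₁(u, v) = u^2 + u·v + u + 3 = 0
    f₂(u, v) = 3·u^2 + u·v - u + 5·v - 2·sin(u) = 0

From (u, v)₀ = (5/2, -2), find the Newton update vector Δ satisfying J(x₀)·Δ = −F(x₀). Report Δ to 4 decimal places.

(12.6051, -22.8681)

At (5/2, -2): F = (6.7500, 0.053056).
Jacobian J = [[2·u + v + 1, u], [6·u + v - 2·cos(u) - 1, u + 5]].
At the point, J = [[4.0000, 2.5000], [13.602287, 7.5000]] (det J = -4.005718).
Solving J·Δ = −F gives Δ = (12.6051, -22.8681).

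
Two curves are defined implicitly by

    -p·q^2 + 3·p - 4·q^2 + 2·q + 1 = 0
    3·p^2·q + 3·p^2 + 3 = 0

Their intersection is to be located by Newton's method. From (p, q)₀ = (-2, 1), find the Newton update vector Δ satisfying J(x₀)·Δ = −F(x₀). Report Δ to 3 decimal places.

At (-2, 1): F = (-5.000, 27.000).
Jacobian J = [[-q^2 + 3, -2·p·q - 8·q + 2], [6·p·q + 6·p, 3·p^2]].
At the point, J = [[2.000, -2.000], [-24.000, 12.000]] (det J = -24.000).
Solving J·Δ = −F gives Δ = (-0.250, -2.750).

(-0.250, -2.750)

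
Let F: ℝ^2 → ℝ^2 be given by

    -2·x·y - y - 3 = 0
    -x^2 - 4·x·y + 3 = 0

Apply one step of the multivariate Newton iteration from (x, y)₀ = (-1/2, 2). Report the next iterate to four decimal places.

(-1.2500, -4.0000)

At (-1/2, 2): F = (-3.0000, 6.7500).
Jacobian J = [[-2·y, -2·x - 1], [-2·x - 4·y, -4·x]].
At the point, J = [[-4.0000, 0.0000], [-7.0000, 2.0000]] (det J = -8.0000).
Solving J·Δ = −F gives Δ = (-0.7500, -6.0000).
Then the next iterate is (x, y)₁ = (-1.2500, -4.0000).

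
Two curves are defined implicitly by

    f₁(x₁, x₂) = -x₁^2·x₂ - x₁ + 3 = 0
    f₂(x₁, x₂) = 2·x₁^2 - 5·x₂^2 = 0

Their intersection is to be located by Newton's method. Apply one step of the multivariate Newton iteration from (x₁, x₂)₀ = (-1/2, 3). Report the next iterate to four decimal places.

At (-1/2, 3): F = (2.7500, -44.5000).
Jacobian J = [[-2·x₁·x₂ - 1, -x₁^2], [4·x₁, -10·x₂]].
At the point, J = [[2.0000, -0.2500], [-2.0000, -30.0000]] (det J = -60.5000).
Solving J·Δ = −F gives Δ = (-1.5475, -1.3802).
Then the next iterate is (x₁, x₂)₁ = (-2.0475, 1.6198).

(-2.0475, 1.6198)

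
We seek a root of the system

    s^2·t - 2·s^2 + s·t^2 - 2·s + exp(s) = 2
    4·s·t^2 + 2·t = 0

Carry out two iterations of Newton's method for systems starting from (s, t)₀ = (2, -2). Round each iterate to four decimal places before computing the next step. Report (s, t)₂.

(0.2998, -1.6909)

At (2, -2): F = (-6.610944, 28.0000).
Jacobian J = [[2·s·t - 4·s + t^2 + exp(s) - 2, s^2 + 2·s·t], [4·t^2, 8·s·t + 2]].
At the point, J = [[-6.610944, -4.0000], [16.0000, -30.0000]] (det J = 262.328317).
Solving J·Δ = −F gives Δ = (-1.1830, 0.3024).
Then the next iterate is (s, t)₁ = (0.8170, -1.6976).
Round to (0.8170, -1.6976) and repeat: F = (-1.483941, 6.022672), J = [[-2.896334, -2.106389], [11.527383, -9.095514]].
Δ = (-0.5172, 0.0067), so (s, t)₂ = (0.2998, -1.6909).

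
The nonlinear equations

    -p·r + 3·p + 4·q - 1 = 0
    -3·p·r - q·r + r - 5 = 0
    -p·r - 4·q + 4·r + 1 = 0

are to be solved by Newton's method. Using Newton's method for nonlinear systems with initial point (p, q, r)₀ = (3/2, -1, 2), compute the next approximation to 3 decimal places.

At (3/2, -1, 2): F = (-3.500, -10.000, 10.000).
Jacobian J = [[-r + 3, 4, -p], [-3·r, -r, -3·p - q + 1], [-r, -4, -p + 4]].
At the point, J = [[1.000, 4.000, -1.500], [-6.000, -2.000, -2.500], [-2.000, -4.000, 2.500]] (det J = 35.000).
Solving J·Δ = −F gives Δ = (1.071, -1.429, -5.429).
Then the next iterate is (p, q, r)₁ = (2.571, -2.429, -3.429).

(2.571, -2.429, -3.429)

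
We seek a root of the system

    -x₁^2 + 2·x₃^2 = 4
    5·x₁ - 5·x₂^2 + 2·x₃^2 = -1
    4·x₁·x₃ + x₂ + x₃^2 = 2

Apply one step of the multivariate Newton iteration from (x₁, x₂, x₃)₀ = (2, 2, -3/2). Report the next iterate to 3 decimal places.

At (2, 2, -3/2): F = (-3.500, -4.500, -9.750).
Jacobian J = [[-2·x₁, 0, 4·x₃], [5, -10·x₂, 4·x₃], [4·x₃, 1, 4·x₁ + 2·x₃]].
At the point, J = [[-4.000, 0.000, -6.000], [5.000, -20.000, -6.000], [-6.000, 1.000, 5.000]] (det J = 1066.000).
Solving J·Δ = −F gives Δ = (-1.432, -0.694, 0.371).
Then the next iterate is (x₁, x₂, x₃)₁ = (0.568, 1.306, -1.129).

(0.568, 1.306, -1.129)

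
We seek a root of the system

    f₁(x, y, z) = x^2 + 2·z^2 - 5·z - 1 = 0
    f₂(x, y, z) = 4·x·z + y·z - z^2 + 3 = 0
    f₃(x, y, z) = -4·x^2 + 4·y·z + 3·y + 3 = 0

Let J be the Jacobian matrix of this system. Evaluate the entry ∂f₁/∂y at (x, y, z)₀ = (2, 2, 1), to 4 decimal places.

∂f₁/∂y = 0.
At (2, 2, 1) this is 0.0000.

0.0000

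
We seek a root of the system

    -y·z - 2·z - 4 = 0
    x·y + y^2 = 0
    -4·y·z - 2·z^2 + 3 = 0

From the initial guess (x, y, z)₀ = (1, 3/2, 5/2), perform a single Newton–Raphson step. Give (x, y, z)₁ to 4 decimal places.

At (1, 3/2, 5/2): F = (-12.7500, 3.7500, -24.5000).
Jacobian J = [[0, -z, -y - 2], [y, x + 2·y, 0], [0, -4·z, -4·y - 4·z]].
At the point, J = [[0.0000, -2.5000, -3.5000], [1.5000, 4.0000, 0.0000], [0.0000, -10.0000, -16.0000]] (det J = -7.5000).
Solving J·Δ = −F gives Δ = (60.5667, -23.6500, 13.2500).
Then the next iterate is (x, y, z)₁ = (61.5667, -22.1500, 15.7500).

(61.5667, -22.1500, 15.7500)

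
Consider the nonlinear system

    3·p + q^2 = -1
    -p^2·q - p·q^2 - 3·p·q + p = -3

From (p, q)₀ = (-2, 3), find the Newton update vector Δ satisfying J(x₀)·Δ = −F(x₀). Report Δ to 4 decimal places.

(1.3056, -1.3194)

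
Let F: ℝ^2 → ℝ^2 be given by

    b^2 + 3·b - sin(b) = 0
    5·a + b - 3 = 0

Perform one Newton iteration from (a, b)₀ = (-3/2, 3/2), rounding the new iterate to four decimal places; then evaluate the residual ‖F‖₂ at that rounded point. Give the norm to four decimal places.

1.3647

At (-3/2, 3/2): F = (5.752505, -9.0000).
Jacobian J = [[0, 2·b - cos(b) + 3], [5, 1]].
At the point, J = [[0.0000, 5.929263], [5.0000, 1.0000]] (det J = -29.646314).
Solving J·Δ = −F gives Δ = (1.9940, -0.9702).
Then the next iterate is (a, b)₁ = (0.4940, 0.5298).
Re-evaluating at (0.4940, 0.5298): F = (1.364727, -0.0002), so ‖F‖₂ = 1.3647.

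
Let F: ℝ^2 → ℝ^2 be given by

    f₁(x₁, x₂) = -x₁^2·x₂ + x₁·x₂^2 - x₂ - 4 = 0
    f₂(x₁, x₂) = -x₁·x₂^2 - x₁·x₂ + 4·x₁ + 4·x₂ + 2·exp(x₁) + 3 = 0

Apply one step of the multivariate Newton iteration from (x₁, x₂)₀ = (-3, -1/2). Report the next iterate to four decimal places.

At (-3, -1/2): F = (0.2500, -11.650426).
Jacobian J = [[-2·x₁·x₂ + x₂^2, -x₁^2 + 2·x₁·x₂ - 1], [-x₂^2 - x₂ + 2·exp(x₁) + 4, -2·x₁·x₂ - x₁ + 4]].
At the point, J = [[-2.7500, -7.0000], [4.349574, 4.0000]] (det J = 19.447019).
Solving J·Δ = −F gives Δ = (4.1422, -1.5916).
Then the next iterate is (x₁, x₂)₁ = (1.1422, -2.0916).

(1.1422, -2.0916)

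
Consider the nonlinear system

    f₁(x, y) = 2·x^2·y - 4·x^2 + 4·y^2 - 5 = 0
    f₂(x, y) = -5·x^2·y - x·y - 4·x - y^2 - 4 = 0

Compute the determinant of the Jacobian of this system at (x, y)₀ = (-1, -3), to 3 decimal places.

J = [[4·x·y - 8·x, 2·x^2 + 8·y], [-10·x·y - y - 4, -5·x^2 - x - 2·y]].
At the point, J = [[20.000, -22.000], [-31.000, 2.000]].
det J = -642.000.

-642.000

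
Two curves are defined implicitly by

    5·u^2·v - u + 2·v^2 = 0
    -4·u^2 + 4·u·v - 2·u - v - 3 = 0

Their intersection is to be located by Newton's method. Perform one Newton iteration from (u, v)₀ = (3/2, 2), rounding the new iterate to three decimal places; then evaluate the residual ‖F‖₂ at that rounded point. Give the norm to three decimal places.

At (3/2, 2): F = (29.000, -5.000).
Jacobian J = [[10·u·v - 1, 5·u^2 + 4·v], [-8·u + 4·v - 2, 4·u - 1]].
At the point, J = [[29.000, 19.250], [-6.000, 5.000]] (det J = 260.500).
Solving J·Δ = −F gives Δ = (-0.926, -0.111).
Then the next iterate is (u, v)₁ = (0.574, 1.889).
Re-evaluating at (0.574, 1.889): F = (9.67454, -3.01776), so ‖F‖₂ = 10.134.

10.134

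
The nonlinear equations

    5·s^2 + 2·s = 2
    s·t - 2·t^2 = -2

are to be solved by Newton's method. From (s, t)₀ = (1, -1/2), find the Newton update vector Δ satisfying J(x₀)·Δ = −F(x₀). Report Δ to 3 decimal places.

(-0.417, -0.403)

At (1, -1/2): F = (5.000, 1.000).
Jacobian J = [[10·s + 2, 0], [t, s - 4·t]].
At the point, J = [[12.000, 0.000], [-0.500, 3.000]] (det J = 36.000).
Solving J·Δ = −F gives Δ = (-0.417, -0.403).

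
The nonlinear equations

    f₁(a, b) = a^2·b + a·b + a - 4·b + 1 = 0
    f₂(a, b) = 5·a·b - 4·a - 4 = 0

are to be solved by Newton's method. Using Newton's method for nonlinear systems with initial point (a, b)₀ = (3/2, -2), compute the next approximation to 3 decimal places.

At (3/2, -2): F = (3.000, -25.000).
Jacobian J = [[2·a·b + b + 1, a^2 + a - 4], [5·b - 4, 5·a]].
At the point, J = [[-7.000, -0.250], [-14.000, 7.500]] (det J = -56.000).
Solving J·Δ = −F gives Δ = (0.290, 3.875).
Then the next iterate is (a, b)₁ = (1.790, 1.875).

(1.790, 1.875)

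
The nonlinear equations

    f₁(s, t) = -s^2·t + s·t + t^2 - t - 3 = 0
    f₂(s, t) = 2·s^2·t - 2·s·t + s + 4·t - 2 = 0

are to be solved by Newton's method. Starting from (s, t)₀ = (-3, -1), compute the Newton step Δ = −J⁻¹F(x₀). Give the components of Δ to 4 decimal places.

(6.4483, -2.2759)

At (-3, -1): F = (11.0000, -33.0000).
Jacobian J = [[-2·s·t + t, -s^2 + s + 2·t - 1], [4·s·t - 2·t + 1, 2·s^2 - 2·s + 4]].
At the point, J = [[-7.0000, -15.0000], [15.0000, 28.0000]] (det J = 29.0000).
Solving J·Δ = −F gives Δ = (6.4483, -2.2759).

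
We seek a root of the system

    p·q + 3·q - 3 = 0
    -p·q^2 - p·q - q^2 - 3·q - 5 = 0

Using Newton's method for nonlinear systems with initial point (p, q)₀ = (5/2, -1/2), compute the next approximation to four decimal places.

(79.0000, 7.5000)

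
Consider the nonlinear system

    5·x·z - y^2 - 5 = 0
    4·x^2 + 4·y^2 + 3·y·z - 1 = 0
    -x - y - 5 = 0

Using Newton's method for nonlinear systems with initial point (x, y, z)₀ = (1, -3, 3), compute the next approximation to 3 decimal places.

(0.327, -5.327, 7.612)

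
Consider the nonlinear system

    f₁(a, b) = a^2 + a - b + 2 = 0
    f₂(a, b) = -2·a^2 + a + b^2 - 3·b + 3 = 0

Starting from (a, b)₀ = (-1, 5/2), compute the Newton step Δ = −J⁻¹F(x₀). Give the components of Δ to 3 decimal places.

(0.750, -1.250)

At (-1, 5/2): F = (-0.500, -1.250).
Jacobian J = [[2·a + 1, -1], [-4·a + 1, 2·b - 3]].
At the point, J = [[-1.000, -1.000], [5.000, 2.000]] (det J = 3.000).
Solving J·Δ = −F gives Δ = (0.750, -1.250).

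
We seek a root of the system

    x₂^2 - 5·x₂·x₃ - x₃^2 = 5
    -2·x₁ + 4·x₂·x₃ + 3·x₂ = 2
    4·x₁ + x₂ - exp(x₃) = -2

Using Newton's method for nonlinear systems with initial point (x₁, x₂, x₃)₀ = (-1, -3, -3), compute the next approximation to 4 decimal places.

(0.6092, -4.2418, -0.0869)

At (-1, -3, -3): F = (-50.0000, 27.0000, -5.049787).
Jacobian J = [[0, 2·x₂ - 5·x₃, -5·x₂ - 2·x₃], [-2, 4·x₃ + 3, 4·x₂], [4, 1, -exp(x₃)]].
At the point, J = [[0.0000, 9.0000, 21.0000], [-2.0000, -9.0000, -12.0000], [4.0000, 1.0000, -0.049787]] (det J = 281.103833).
Solving J·Δ = −F gives Δ = (1.6092, -1.2418, 2.9131).
Then the next iterate is (x₁, x₂, x₃)₁ = (0.6092, -4.2418, -0.0869).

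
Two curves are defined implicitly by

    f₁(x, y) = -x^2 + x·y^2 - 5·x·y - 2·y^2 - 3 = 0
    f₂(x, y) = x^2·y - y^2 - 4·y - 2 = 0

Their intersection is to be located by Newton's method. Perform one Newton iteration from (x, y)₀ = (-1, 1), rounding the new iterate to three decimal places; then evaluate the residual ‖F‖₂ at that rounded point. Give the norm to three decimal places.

5.618

At (-1, 1): F = (-2.000, -6.000).
Jacobian J = [[-2·x + y^2 - 5·y, 2·x·y - 5·x - 4·y], [2·x·y, x^2 - 2·y - 4]].
At the point, J = [[-2.000, -1.000], [-2.000, -5.000]] (det J = 8.000).
Solving J·Δ = −F gives Δ = (-0.500, -1.000).
Then the next iterate is (x, y)₁ = (-1.500, 0.000).
Re-evaluating at (-1.500, 0.000): F = (-5.250, -2.000), so ‖F‖₂ = 5.618.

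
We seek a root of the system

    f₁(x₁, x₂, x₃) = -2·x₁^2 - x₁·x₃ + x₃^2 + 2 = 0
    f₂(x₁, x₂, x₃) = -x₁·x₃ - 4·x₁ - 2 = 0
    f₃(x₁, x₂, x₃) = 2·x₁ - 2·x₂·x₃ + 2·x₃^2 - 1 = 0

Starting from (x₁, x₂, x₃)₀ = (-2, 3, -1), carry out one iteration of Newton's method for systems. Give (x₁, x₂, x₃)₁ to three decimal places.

At (-2, 3, -1): F = (-7.000, 4.000, 3.000).
Jacobian J = [[-4·x₁ - x₃, 0, -x₁ + 2·x₃], [-x₃ - 4, 0, -x₁], [2, -2·x₃, -2·x₂ + 4·x₃]].
At the point, J = [[9.000, 0.000, 0.000], [-3.000, 0.000, 2.000], [2.000, 2.000, -10.000]] (det J = -36.000).
Solving J·Δ = −F gives Δ = (0.778, -6.444, -0.833).
Then the next iterate is (x₁, x₂, x₃)₁ = (-1.222, -3.444, -1.833).

(-1.222, -3.444, -1.833)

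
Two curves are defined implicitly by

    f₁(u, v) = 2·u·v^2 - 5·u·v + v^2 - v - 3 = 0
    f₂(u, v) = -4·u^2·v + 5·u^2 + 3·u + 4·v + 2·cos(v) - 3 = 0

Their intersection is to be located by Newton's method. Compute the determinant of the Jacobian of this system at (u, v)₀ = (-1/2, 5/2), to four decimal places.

-12.0000

J = [[2·v^2 - 5·v, 4·u·v - 5·u + 2·v - 1], [-8·u·v + 10·u + 3, -4·u^2 - 2·sin(v) + 4]].
At the point, J = [[0.0000, 1.5000], [8.0000, 1.803056]].
det J = -12.0000.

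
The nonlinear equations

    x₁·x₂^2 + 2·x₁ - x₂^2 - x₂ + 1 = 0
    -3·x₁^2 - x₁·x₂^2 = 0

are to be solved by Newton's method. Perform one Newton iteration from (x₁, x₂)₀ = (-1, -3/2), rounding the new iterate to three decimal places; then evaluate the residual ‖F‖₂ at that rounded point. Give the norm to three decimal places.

At (-1, -3/2): F = (-4.000, -0.750).
Jacobian J = [[x₂^2 + 2, 2·x₁·x₂ - 2·x₂ - 1], [-6·x₁ - x₂^2, -2·x₁·x₂]].
At the point, J = [[4.250, 5.000], [3.750, -3.000]] (det J = -31.500).
Solving J·Δ = −F gives Δ = (0.500, 0.375).
Then the next iterate is (x₁, x₂)₁ = (-0.500, -1.125).
Re-evaluating at (-0.500, -1.125): F = (-0.77344, -0.11719), so ‖F‖₂ = 0.782.

0.782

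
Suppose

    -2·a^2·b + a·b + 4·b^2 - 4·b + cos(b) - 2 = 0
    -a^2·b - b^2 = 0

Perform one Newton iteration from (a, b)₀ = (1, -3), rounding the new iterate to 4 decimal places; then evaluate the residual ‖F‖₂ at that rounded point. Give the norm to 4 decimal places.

12.5270

At (1, -3): F = (48.010008, -6.0000).
Jacobian J = [[-4·a·b + b, -2·a^2 + a + 8·b - sin(b) - 4], [-2·a·b, -a^2 - 2·b]].
At the point, J = [[9.0000, -28.858880], [6.0000, 5.0000]] (det J = 218.153280).
Solving J·Δ = −F gives Δ = (-0.3067, 1.5680).
Then the next iterate is (a, b)₁ = (0.6933, -1.4320).
Re-evaluating at (0.6933, -1.4320): F = (12.452666, -1.362312), so ‖F‖₂ = 12.5270.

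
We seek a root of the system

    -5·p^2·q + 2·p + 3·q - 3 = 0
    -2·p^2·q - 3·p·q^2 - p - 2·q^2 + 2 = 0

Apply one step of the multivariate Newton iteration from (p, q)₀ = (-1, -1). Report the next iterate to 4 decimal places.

At (-1, -1): F = (-3.0000, 6.0000).
Jacobian J = [[-10·p·q + 2, -5·p^2 + 3], [-4·p·q - 3·q^2 - 1, -2·p^2 - 6·p·q - 4·q]].
At the point, J = [[-8.0000, -2.0000], [-8.0000, -4.0000]] (det J = 16.0000).
Solving J·Δ = −F gives Δ = (-1.5000, 4.5000).
Then the next iterate is (p, q)₁ = (-2.5000, 3.5000).

(-2.5000, 3.5000)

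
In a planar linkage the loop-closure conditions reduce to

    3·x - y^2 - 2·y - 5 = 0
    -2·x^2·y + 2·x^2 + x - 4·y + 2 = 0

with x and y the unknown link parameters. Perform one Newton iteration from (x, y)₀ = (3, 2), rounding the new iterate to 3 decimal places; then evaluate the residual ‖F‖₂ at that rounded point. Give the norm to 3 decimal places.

2.899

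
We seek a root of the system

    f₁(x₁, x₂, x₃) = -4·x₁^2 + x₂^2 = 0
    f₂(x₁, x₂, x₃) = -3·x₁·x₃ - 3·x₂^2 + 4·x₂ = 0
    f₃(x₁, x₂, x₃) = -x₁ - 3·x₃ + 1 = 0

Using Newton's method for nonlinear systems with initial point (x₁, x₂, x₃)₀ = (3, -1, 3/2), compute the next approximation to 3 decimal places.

At (3, -1, 3/2): F = (-35.000, -20.500, -6.500).
Jacobian J = [[-8·x₁, 2·x₂, 0], [-3·x₃, -6·x₂ + 4, -3·x₁], [-1, 0, -3]].
At the point, J = [[-24.000, -2.000, 0.000], [-4.500, 10.000, -9.000], [-1.000, 0.000, -3.000]] (det J = 729.000).
Solving J·Δ = −F gives Δ = (-1.449, -0.117, -1.684).
Then the next iterate is (x₁, x₂, x₃)₁ = (1.551, -1.117, -0.184).

(1.551, -1.117, -0.184)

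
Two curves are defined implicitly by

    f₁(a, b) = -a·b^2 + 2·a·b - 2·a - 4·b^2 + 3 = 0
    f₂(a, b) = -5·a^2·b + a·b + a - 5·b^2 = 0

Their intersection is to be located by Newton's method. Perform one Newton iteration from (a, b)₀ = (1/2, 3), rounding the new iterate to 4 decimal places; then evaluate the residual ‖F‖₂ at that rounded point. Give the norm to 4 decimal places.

21.6002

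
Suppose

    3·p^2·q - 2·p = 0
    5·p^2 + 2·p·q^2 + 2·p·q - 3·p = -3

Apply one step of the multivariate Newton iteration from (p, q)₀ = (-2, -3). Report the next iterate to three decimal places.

(-1.138, -2.776)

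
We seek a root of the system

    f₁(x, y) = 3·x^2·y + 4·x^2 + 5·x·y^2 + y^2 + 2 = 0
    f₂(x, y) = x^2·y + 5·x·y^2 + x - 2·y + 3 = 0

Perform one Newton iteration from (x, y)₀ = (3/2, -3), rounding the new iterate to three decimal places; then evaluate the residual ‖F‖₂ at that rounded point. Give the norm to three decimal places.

At (3/2, -3): F = (67.250, 71.250).
Jacobian J = [[6·x·y + 8·x + 5·y^2, 3·x^2 + 10·x·y + 2·y], [2·x·y + 5·y^2 + 1, x^2 + 10·x·y - 2]].
At the point, J = [[30.000, -44.250], [37.000, -44.750]] (det J = 294.750).
Solving J·Δ = −F gives Δ = (-0.486, 1.190).
Then the next iterate is (x, y)₁ = (1.014, -1.810).
Re-evaluating at (1.014, -1.810): F = (20.41561, 22.38279), so ‖F‖₂ = 30.295.

30.295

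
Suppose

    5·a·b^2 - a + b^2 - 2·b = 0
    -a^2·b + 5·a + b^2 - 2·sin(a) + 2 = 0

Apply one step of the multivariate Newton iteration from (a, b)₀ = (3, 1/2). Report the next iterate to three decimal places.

(-0.024, 0.554)

At (3, 1/2): F = (0.000, 12.46776).
Jacobian J = [[5·b^2 - 1, 10·a·b + 2·b - 2], [-2·a·b - 2·cos(a) + 5, -a^2 + 2·b]].
At the point, J = [[0.250, 14.000], [3.97998, -8.000]] (det J = -57.71979).
Solving J·Δ = −F gives Δ = (-3.024, 0.054).
Then the next iterate is (a, b)₁ = (-0.024, 0.554).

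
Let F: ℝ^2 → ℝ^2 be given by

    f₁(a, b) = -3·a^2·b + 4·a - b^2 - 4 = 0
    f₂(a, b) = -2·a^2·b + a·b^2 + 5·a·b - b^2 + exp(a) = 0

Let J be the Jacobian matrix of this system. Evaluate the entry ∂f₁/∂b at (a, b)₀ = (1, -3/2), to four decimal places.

0.0000

∂f₁/∂b = -3·a^2 - 2·b.
At (1, -3/2) this is 0.0000.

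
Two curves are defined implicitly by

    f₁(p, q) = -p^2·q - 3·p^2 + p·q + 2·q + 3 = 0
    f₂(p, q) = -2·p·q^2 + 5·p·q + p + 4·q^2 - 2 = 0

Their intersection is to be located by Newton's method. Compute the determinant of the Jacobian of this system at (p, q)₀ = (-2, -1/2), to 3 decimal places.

J = [[-2·p·q - 6·p + q, -p^2 + p + 2], [-2·q^2 + 5·q + 1, -4·p·q + 5·p + 8·q]].
At the point, J = [[9.500, -4.000], [-2.000, -18.000]].
det J = -179.000.

-179.000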